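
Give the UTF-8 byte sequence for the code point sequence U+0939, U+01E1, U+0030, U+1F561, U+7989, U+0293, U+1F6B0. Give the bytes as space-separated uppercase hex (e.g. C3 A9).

U+0939: 3-byte form → E0 A4 B9.
U+01E1: 2-byte form → C7 A1.
U+0030: 1-byte form → 30.
U+1F561: 4-byte form → F0 9F 95 A1.
U+7989: 3-byte form → E7 A6 89.
U+0293: 2-byte form → CA 93.
U+1F6B0: 4-byte form → F0 9F 9A B0.
Concatenated (19 bytes): E0 A4 B9 C7 A1 30 F0 9F 95 A1 E7 A6 89 CA 93 F0 9F 9A B0.

E0 A4 B9 C7 A1 30 F0 9F 95 A1 E7 A6 89 CA 93 F0 9F 9A B0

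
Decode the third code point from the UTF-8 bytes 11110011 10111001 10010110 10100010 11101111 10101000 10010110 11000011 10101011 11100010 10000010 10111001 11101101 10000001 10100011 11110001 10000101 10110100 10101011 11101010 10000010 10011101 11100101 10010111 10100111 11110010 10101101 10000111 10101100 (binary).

U+00EB

Offset 0: leading byte 0xF3 = 11110011 → 4-byte char #1 = F3 B9 96 A2.
Offset 4: leading byte 0xEF = 11101111 → 3-byte char #2 = EF A8 96.
Offset 7: leading byte 0xC3 = 11000011 → 2-byte char #3 = C3 AB.
Leading byte 0xC3 = 11000011 matches 110xxxxx → 2-byte sequence.
Byte 1: 0xC3 = 11000011, payload 00011 (5 bits).
Byte 2: 0xAB = 10101011 (10xxxxxx ✓), payload 101011.
Concatenate: 00011101011 = 0xEB (11 bits → U+00EB).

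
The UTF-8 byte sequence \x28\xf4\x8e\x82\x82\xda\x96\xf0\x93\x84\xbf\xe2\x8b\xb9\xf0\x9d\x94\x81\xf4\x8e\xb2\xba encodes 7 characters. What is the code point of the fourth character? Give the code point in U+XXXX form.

U+1313F

Offset 0: leading byte 0x28 = 00101000 → 1-byte char #1 = 28.
Offset 1: leading byte 0xF4 = 11110100 → 4-byte char #2 = F4 8E 82 82.
Offset 5: leading byte 0xDA = 11011010 → 2-byte char #3 = DA 96.
Offset 7: leading byte 0xF0 = 11110000 → 4-byte char #4 = F0 93 84 BF.
Leading byte 0xF0 = 11110000 matches 11110xxx → 4-byte sequence.
Byte 1: 0xF0 = 11110000, payload 000 (3 bits).
Byte 2: 0x93 = 10010011 (10xxxxxx ✓), payload 010011.
Byte 3: 0x84 = 10000100 (10xxxxxx ✓), payload 000100.
Byte 4: 0xBF = 10111111 (10xxxxxx ✓), payload 111111.
Concatenate: 000010011000100111111 = 0x1313F (21 bits → U+1313F).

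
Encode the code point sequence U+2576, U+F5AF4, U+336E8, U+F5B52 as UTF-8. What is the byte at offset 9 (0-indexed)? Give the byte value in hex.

U+2576 → 3-byte form E2 95 B6 at offsets 0–2.
U+F5AF4 → 4-byte form F3 B5 AB B4 at offsets 3–6.
U+336E8 → 4-byte form F0 B3 9B A8 at offsets 7–10.
Offset 9 falls in char 3's range; it's byte 3 of F0 B3 9B A8 = 0x9B.

0x9B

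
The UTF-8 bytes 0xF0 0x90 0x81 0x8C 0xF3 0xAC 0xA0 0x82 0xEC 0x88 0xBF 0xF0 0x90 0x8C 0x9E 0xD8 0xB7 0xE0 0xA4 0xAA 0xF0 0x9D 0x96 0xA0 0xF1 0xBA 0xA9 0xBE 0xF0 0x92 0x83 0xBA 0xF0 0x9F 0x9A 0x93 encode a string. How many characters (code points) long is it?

Byte at offset 0: 0xF0 = 11110000 → 4-byte char (#1). Advance 4.
Byte at offset 4: 0xF3 = 11110011 → 4-byte char (#2). Advance 4.
Byte at offset 8: 0xEC = 11101100 → 3-byte char (#3). Advance 3.
Byte at offset 11: 0xF0 = 11110000 → 4-byte char (#4). Advance 4.
Byte at offset 15: 0xD8 = 11011000 → 2-byte char (#5). Advance 2.
Byte at offset 17: 0xE0 = 11100000 → 3-byte char (#6). Advance 3.
Byte at offset 20: 0xF0 = 11110000 → 4-byte char (#7). Advance 4.
Byte at offset 24: 0xF1 = 11110001 → 4-byte char (#8). Advance 4.
Byte at offset 28: 0xF0 = 11110000 → 4-byte char (#9). Advance 4.
Byte at offset 32: 0xF0 = 11110000 → 4-byte char (#10). Advance 4.
Reached end at offset 36 after 10 code points.

10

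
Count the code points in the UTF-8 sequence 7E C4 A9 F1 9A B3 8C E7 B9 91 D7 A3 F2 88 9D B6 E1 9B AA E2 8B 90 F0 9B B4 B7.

9

Byte at offset 0: 0x7E = 01111110 → 1-byte char (#1). Advance 1.
Byte at offset 1: 0xC4 = 11000100 → 2-byte char (#2). Advance 2.
Byte at offset 3: 0xF1 = 11110001 → 4-byte char (#3). Advance 4.
Byte at offset 7: 0xE7 = 11100111 → 3-byte char (#4). Advance 3.
Byte at offset 10: 0xD7 = 11010111 → 2-byte char (#5). Advance 2.
Byte at offset 12: 0xF2 = 11110010 → 4-byte char (#6). Advance 4.
Byte at offset 16: 0xE1 = 11100001 → 3-byte char (#7). Advance 3.
Byte at offset 19: 0xE2 = 11100010 → 3-byte char (#8). Advance 3.
Byte at offset 22: 0xF0 = 11110000 → 4-byte char (#9). Advance 4.
Reached end at offset 26 after 9 code points.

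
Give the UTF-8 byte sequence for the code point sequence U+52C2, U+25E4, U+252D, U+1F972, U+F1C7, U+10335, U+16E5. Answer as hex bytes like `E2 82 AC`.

E5 8B 82 E2 97 A4 E2 94 AD F0 9F A5 B2 EF 87 87 F0 90 8C B5 E1 9B A5

U+52C2: 3-byte form → E5 8B 82.
U+25E4: 3-byte form → E2 97 A4.
U+252D: 3-byte form → E2 94 AD.
U+1F972: 4-byte form → F0 9F A5 B2.
U+F1C7: 3-byte form → EF 87 87.
U+10335: 4-byte form → F0 90 8C B5.
U+16E5: 3-byte form → E1 9B A5.
Concatenated (23 bytes): E5 8B 82 E2 97 A4 E2 94 AD F0 9F A5 B2 EF 87 87 F0 90 8C B5 E1 9B A5.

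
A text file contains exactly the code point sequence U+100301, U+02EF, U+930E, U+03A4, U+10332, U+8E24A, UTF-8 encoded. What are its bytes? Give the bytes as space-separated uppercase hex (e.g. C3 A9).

F4 80 8C 81 CB AF E9 8C 8E CE A4 F0 90 8C B2 F2 8E 89 8A

U+100301: 4-byte form → F4 80 8C 81.
U+02EF: 2-byte form → CB AF.
U+930E: 3-byte form → E9 8C 8E.
U+03A4: 2-byte form → CE A4.
U+10332: 4-byte form → F0 90 8C B2.
U+8E24A: 4-byte form → F2 8E 89 8A.
Concatenated (19 bytes): F4 80 8C 81 CB AF E9 8C 8E CE A4 F0 90 8C B2 F2 8E 89 8A.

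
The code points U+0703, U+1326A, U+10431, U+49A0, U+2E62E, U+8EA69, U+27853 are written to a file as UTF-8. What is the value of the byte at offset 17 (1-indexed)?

0xAE

1-indexed offset 17 is 0-indexed offset 16.
U+0703 → 2-byte form DC 83 at offsets 0–1.
U+1326A → 4-byte form F0 93 89 AA at offsets 2–5.
U+10431 → 4-byte form F0 90 90 B1 at offsets 6–9.
U+49A0 → 3-byte form E4 A6 A0 at offsets 10–12.
U+2E62E → 4-byte form F0 AE 98 AE at offsets 13–16.
Offset 16 falls in char 5's range; it's byte 4 of F0 AE 98 AE = 0xAE.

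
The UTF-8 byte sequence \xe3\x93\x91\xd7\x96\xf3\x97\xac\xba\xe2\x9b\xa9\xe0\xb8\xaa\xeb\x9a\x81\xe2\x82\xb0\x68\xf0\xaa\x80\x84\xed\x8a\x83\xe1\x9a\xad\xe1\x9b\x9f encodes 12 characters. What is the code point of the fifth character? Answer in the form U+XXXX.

U+0E2A

Offset 0: leading byte 0xE3 = 11100011 → 3-byte char #1 = E3 93 91.
Offset 3: leading byte 0xD7 = 11010111 → 2-byte char #2 = D7 96.
Offset 5: leading byte 0xF3 = 11110011 → 4-byte char #3 = F3 97 AC BA.
Offset 9: leading byte 0xE2 = 11100010 → 3-byte char #4 = E2 9B A9.
Offset 12: leading byte 0xE0 = 11100000 → 3-byte char #5 = E0 B8 AA.
Leading byte 0xE0 = 11100000 matches 1110xxxx → 3-byte sequence.
Byte 1: 0xE0 = 11100000, payload 0000 (4 bits).
Byte 2: 0xB8 = 10111000 (10xxxxxx ✓), payload 111000.
Byte 3: 0xAA = 10101010 (10xxxxxx ✓), payload 101010.
Concatenate: 0000111000101010 = 0xE2A (16 bits → U+0E2A).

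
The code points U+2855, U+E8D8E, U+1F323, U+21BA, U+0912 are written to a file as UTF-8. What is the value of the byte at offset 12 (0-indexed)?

0x86

U+2855 → 3-byte form E2 A1 95 at offsets 0–2.
U+E8D8E → 4-byte form F3 A8 B6 8E at offsets 3–6.
U+1F323 → 4-byte form F0 9F 8C A3 at offsets 7–10.
U+21BA → 3-byte form E2 86 BA at offsets 11–13.
Offset 12 falls in char 4's range; it's byte 2 of E2 86 BA = 0x86.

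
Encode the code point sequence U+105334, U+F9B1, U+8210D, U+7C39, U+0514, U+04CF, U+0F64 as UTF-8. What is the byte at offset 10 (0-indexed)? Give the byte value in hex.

U+105334 → 4-byte form F4 85 8C B4 at offsets 0–3.
U+F9B1 → 3-byte form EF A6 B1 at offsets 4–6.
U+8210D → 4-byte form F2 82 84 8D at offsets 7–10.
Offset 10 falls in char 3's range; it's byte 4 of F2 82 84 8D = 0x8D.

0x8D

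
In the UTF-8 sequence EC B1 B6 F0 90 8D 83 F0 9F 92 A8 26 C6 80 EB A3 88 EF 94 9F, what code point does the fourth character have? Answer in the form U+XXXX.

U+0026

Offset 0: leading byte 0xEC = 11101100 → 3-byte char #1 = EC B1 B6.
Offset 3: leading byte 0xF0 = 11110000 → 4-byte char #2 = F0 90 8D 83.
Offset 7: leading byte 0xF0 = 11110000 → 4-byte char #3 = F0 9F 92 A8.
Offset 11: leading byte 0x26 = 00100110 → 1-byte char #4 = 26.
Leading byte 0x26 = 00100110 matches 0xxxxxxx → 1-byte sequence.
Byte 1: 0x26 = 00100110, payload 0100110 (7 bits).
Concatenate: 0100110 = 0x26 (7 bits → U+0026).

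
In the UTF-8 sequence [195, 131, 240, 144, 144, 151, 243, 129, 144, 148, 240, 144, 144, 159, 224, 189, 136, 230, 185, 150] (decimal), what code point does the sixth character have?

Offset 0: leading byte 0xC3 = 11000011 → 2-byte char #1 = C3 83.
Offset 2: leading byte 0xF0 = 11110000 → 4-byte char #2 = F0 90 90 97.
Offset 6: leading byte 0xF3 = 11110011 → 4-byte char #3 = F3 81 90 94.
Offset 10: leading byte 0xF0 = 11110000 → 4-byte char #4 = F0 90 90 9F.
Offset 14: leading byte 0xE0 = 11100000 → 3-byte char #5 = E0 BD 88.
Offset 17: leading byte 0xE6 = 11100110 → 3-byte char #6 = E6 B9 96.
Leading byte 0xE6 = 11100110 matches 1110xxxx → 3-byte sequence.
Byte 1: 0xE6 = 11100110, payload 0110 (4 bits).
Byte 2: 0xB9 = 10111001 (10xxxxxx ✓), payload 111001.
Byte 3: 0x96 = 10010110 (10xxxxxx ✓), payload 010110.
Concatenate: 0110111001010110 = 0x6E56 (16 bits → U+6E56).

U+6E56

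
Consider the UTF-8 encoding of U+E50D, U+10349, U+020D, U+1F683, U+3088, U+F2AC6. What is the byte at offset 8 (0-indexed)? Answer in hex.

0x8D

U+E50D → 3-byte form EE 94 8D at offsets 0–2.
U+10349 → 4-byte form F0 90 8D 89 at offsets 3–6.
U+020D → 2-byte form C8 8D at offsets 7–8.
Offset 8 falls in char 3's range; it's byte 2 of C8 8D = 0x8D.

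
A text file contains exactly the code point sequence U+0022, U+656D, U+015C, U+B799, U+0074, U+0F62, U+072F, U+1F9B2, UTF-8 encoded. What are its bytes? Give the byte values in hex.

22 E6 95 AD C5 9C EB 9E 99 74 E0 BD A2 DC AF F0 9F A6 B2

U+0022: 1-byte form → 22.
U+656D: 3-byte form → E6 95 AD.
U+015C: 2-byte form → C5 9C.
U+B799: 3-byte form → EB 9E 99.
U+0074: 1-byte form → 74.
U+0F62: 3-byte form → E0 BD A2.
U+072F: 2-byte form → DC AF.
U+1F9B2: 4-byte form → F0 9F A6 B2.
Concatenated (19 bytes): 22 E6 95 AD C5 9C EB 9E 99 74 E0 BD A2 DC AF F0 9F A6 B2.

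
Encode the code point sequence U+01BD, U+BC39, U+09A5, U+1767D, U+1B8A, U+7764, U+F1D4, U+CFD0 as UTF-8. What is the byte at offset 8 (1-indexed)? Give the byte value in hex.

0xA5

1-indexed offset 8 is 0-indexed offset 7.
U+01BD → 2-byte form C6 BD at offsets 0–1.
U+BC39 → 3-byte form EB B0 B9 at offsets 2–4.
U+09A5 → 3-byte form E0 A6 A5 at offsets 5–7.
Offset 7 falls in char 3's range; it's byte 3 of E0 A6 A5 = 0xA5.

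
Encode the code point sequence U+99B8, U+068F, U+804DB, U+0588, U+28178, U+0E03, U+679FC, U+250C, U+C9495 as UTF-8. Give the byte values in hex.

U+99B8: 3-byte form → E9 A6 B8.
U+068F: 2-byte form → DA 8F.
U+804DB: 4-byte form → F2 80 93 9B.
U+0588: 2-byte form → D6 88.
U+28178: 4-byte form → F0 A8 85 B8.
U+0E03: 3-byte form → E0 B8 83.
U+679FC: 4-byte form → F1 A7 A7 BC.
U+250C: 3-byte form → E2 94 8C.
U+C9495: 4-byte form → F3 89 92 95.
Concatenated (29 bytes): E9 A6 B8 DA 8F F2 80 93 9B D6 88 F0 A8 85 B8 E0 B8 83 F1 A7 A7 BC E2 94 8C F3 89 92 95.

E9 A6 B8 DA 8F F2 80 93 9B D6 88 F0 A8 85 B8 E0 B8 83 F1 A7 A7 BC E2 94 8C F3 89 92 95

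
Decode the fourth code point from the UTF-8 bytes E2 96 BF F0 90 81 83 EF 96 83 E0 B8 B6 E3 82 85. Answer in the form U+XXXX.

Offset 0: leading byte 0xE2 = 11100010 → 3-byte char #1 = E2 96 BF.
Offset 3: leading byte 0xF0 = 11110000 → 4-byte char #2 = F0 90 81 83.
Offset 7: leading byte 0xEF = 11101111 → 3-byte char #3 = EF 96 83.
Offset 10: leading byte 0xE0 = 11100000 → 3-byte char #4 = E0 B8 B6.
Leading byte 0xE0 = 11100000 matches 1110xxxx → 3-byte sequence.
Byte 1: 0xE0 = 11100000, payload 0000 (4 bits).
Byte 2: 0xB8 = 10111000 (10xxxxxx ✓), payload 111000.
Byte 3: 0xB6 = 10110110 (10xxxxxx ✓), payload 110110.
Concatenate: 0000111000110110 = 0xE36 (16 bits → U+0E36).

U+0E36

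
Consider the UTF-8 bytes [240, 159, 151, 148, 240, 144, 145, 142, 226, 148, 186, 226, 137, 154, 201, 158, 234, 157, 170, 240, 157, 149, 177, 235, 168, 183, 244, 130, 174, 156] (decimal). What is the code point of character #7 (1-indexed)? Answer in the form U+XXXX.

Offset 0: leading byte 0xF0 = 11110000 → 4-byte char #1 = F0 9F 97 94.
Offset 4: leading byte 0xF0 = 11110000 → 4-byte char #2 = F0 90 91 8E.
Offset 8: leading byte 0xE2 = 11100010 → 3-byte char #3 = E2 94 BA.
Offset 11: leading byte 0xE2 = 11100010 → 3-byte char #4 = E2 89 9A.
Offset 14: leading byte 0xC9 = 11001001 → 2-byte char #5 = C9 9E.
Offset 16: leading byte 0xEA = 11101010 → 3-byte char #6 = EA 9D AA.
Offset 19: leading byte 0xF0 = 11110000 → 4-byte char #7 = F0 9D 95 B1.
Leading byte 0xF0 = 11110000 matches 11110xxx → 4-byte sequence.
Byte 1: 0xF0 = 11110000, payload 000 (3 bits).
Byte 2: 0x9D = 10011101 (10xxxxxx ✓), payload 011101.
Byte 3: 0x95 = 10010101 (10xxxxxx ✓), payload 010101.
Byte 4: 0xB1 = 10110001 (10xxxxxx ✓), payload 110001.
Concatenate: 000011101010101110001 = 0x1D571 (21 bits → U+1D571).

U+1D571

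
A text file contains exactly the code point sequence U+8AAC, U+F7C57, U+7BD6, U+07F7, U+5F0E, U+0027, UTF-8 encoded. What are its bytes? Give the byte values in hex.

E8 AA AC F3 B7 B1 97 E7 AF 96 DF B7 E5 BC 8E 27

U+8AAC: 3-byte form → E8 AA AC.
U+F7C57: 4-byte form → F3 B7 B1 97.
U+7BD6: 3-byte form → E7 AF 96.
U+07F7: 2-byte form → DF B7.
U+5F0E: 3-byte form → E5 BC 8E.
U+0027: 1-byte form → 27.
Concatenated (16 bytes): E8 AA AC F3 B7 B1 97 E7 AF 96 DF B7 E5 BC 8E 27.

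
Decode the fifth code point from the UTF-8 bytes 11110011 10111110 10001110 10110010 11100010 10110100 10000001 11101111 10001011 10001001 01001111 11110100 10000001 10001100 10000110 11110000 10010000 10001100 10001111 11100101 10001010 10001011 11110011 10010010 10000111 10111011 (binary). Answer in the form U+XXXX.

Offset 0: leading byte 0xF3 = 11110011 → 4-byte char #1 = F3 BE 8E B2.
Offset 4: leading byte 0xE2 = 11100010 → 3-byte char #2 = E2 B4 81.
Offset 7: leading byte 0xEF = 11101111 → 3-byte char #3 = EF 8B 89.
Offset 10: leading byte 0x4F = 01001111 → 1-byte char #4 = 4F.
Offset 11: leading byte 0xF4 = 11110100 → 4-byte char #5 = F4 81 8C 86.
Leading byte 0xF4 = 11110100 matches 11110xxx → 4-byte sequence.
Byte 1: 0xF4 = 11110100, payload 100 (3 bits).
Byte 2: 0x81 = 10000001 (10xxxxxx ✓), payload 000001.
Byte 3: 0x8C = 10001100 (10xxxxxx ✓), payload 001100.
Byte 4: 0x86 = 10000110 (10xxxxxx ✓), payload 000110.
Concatenate: 100000001001100000110 = 0x101306 (21 bits → U+101306).

U+101306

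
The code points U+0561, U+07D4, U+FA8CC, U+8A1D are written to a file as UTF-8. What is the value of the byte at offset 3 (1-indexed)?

0xDF

1-indexed offset 3 is 0-indexed offset 2.
U+0561 → 2-byte form D5 A1 at offsets 0–1.
U+07D4 → 2-byte form DF 94 at offsets 2–3.
Offset 2 falls in char 2's range; it's byte 1 of DF 94 = 0xDF.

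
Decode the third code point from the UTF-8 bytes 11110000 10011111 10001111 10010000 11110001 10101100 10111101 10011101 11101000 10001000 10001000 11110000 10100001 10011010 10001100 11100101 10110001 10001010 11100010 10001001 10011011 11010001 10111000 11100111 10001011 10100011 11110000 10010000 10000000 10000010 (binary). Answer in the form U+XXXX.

Offset 0: leading byte 0xF0 = 11110000 → 4-byte char #1 = F0 9F 8F 90.
Offset 4: leading byte 0xF1 = 11110001 → 4-byte char #2 = F1 AC BD 9D.
Offset 8: leading byte 0xE8 = 11101000 → 3-byte char #3 = E8 88 88.
Leading byte 0xE8 = 11101000 matches 1110xxxx → 3-byte sequence.
Byte 1: 0xE8 = 11101000, payload 1000 (4 bits).
Byte 2: 0x88 = 10001000 (10xxxxxx ✓), payload 001000.
Byte 3: 0x88 = 10001000 (10xxxxxx ✓), payload 001000.
Concatenate: 1000001000001000 = 0x8208 (16 bits → U+8208).

U+8208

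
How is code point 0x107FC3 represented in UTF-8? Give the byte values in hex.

F4 87 BF 83

U+107FC3 = 0x107FC3 = 1081283 decimal. In range U+10000–U+10FFFF → 4-byte form: 11110xxx 10xxxxxx 10xxxxxx 10xxxxxx.
Binary (21 bits): 100000111111111000011.
Split 3+6+6+6: 100 | 000111 | 111111 | 000011.
Byte 1: 11110100 = 0xF4.
Byte 2: 10000111 = 0x87.
Byte 3: 10111111 = 0xBF.
Byte 4: 10000011 = 0x83.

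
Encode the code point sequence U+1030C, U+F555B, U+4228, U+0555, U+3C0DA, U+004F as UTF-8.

U+1030C: 4-byte form → F0 90 8C 8C.
U+F555B: 4-byte form → F3 B5 95 9B.
U+4228: 3-byte form → E4 88 A8.
U+0555: 2-byte form → D5 95.
U+3C0DA: 4-byte form → F0 BC 83 9A.
U+004F: 1-byte form → 4F.
Concatenated (18 bytes): F0 90 8C 8C F3 B5 95 9B E4 88 A8 D5 95 F0 BC 83 9A 4F.

F0 90 8C 8C F3 B5 95 9B E4 88 A8 D5 95 F0 BC 83 9A 4F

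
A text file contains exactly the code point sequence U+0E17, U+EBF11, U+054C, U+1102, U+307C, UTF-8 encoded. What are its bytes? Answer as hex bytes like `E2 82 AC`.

E0 B8 97 F3 AB BC 91 D5 8C E1 84 82 E3 81 BC

U+0E17: 3-byte form → E0 B8 97.
U+EBF11: 4-byte form → F3 AB BC 91.
U+054C: 2-byte form → D5 8C.
U+1102: 3-byte form → E1 84 82.
U+307C: 3-byte form → E3 81 BC.
Concatenated (15 bytes): E0 B8 97 F3 AB BC 91 D5 8C E1 84 82 E3 81 BC.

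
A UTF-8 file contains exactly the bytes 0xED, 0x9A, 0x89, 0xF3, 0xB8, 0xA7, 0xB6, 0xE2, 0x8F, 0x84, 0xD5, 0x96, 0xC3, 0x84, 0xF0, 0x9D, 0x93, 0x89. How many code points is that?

6

Byte at offset 0: 0xED = 11101101 → 3-byte char (#1). Advance 3.
Byte at offset 3: 0xF3 = 11110011 → 4-byte char (#2). Advance 4.
Byte at offset 7: 0xE2 = 11100010 → 3-byte char (#3). Advance 3.
Byte at offset 10: 0xD5 = 11010101 → 2-byte char (#4). Advance 2.
Byte at offset 12: 0xC3 = 11000011 → 2-byte char (#5). Advance 2.
Byte at offset 14: 0xF0 = 11110000 → 4-byte char (#6). Advance 4.
Reached end at offset 18 after 6 code points.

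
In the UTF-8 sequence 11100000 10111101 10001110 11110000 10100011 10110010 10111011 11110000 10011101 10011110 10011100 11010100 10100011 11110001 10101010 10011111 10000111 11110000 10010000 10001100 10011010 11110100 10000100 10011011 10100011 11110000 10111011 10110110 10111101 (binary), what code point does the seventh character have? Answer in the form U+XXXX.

Offset 0: leading byte 0xE0 = 11100000 → 3-byte char #1 = E0 BD 8E.
Offset 3: leading byte 0xF0 = 11110000 → 4-byte char #2 = F0 A3 B2 BB.
Offset 7: leading byte 0xF0 = 11110000 → 4-byte char #3 = F0 9D 9E 9C.
Offset 11: leading byte 0xD4 = 11010100 → 2-byte char #4 = D4 A3.
Offset 13: leading byte 0xF1 = 11110001 → 4-byte char #5 = F1 AA 9F 87.
Offset 17: leading byte 0xF0 = 11110000 → 4-byte char #6 = F0 90 8C 9A.
Offset 21: leading byte 0xF4 = 11110100 → 4-byte char #7 = F4 84 9B A3.
Leading byte 0xF4 = 11110100 matches 11110xxx → 4-byte sequence.
Byte 1: 0xF4 = 11110100, payload 100 (3 bits).
Byte 2: 0x84 = 10000100 (10xxxxxx ✓), payload 000100.
Byte 3: 0x9B = 10011011 (10xxxxxx ✓), payload 011011.
Byte 4: 0xA3 = 10100011 (10xxxxxx ✓), payload 100011.
Concatenate: 100000100011011100011 = 0x1046E3 (21 bits → U+1046E3).

U+1046E3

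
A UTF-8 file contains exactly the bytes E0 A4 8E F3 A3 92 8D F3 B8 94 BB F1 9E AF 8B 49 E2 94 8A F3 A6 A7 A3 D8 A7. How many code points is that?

Byte at offset 0: 0xE0 = 11100000 → 3-byte char (#1). Advance 3.
Byte at offset 3: 0xF3 = 11110011 → 4-byte char (#2). Advance 4.
Byte at offset 7: 0xF3 = 11110011 → 4-byte char (#3). Advance 4.
Byte at offset 11: 0xF1 = 11110001 → 4-byte char (#4). Advance 4.
Byte at offset 15: 0x49 = 01001001 → 1-byte char (#5). Advance 1.
Byte at offset 16: 0xE2 = 11100010 → 3-byte char (#6). Advance 3.
Byte at offset 19: 0xF3 = 11110011 → 4-byte char (#7). Advance 4.
Byte at offset 23: 0xD8 = 11011000 → 2-byte char (#8). Advance 2.
Reached end at offset 25 after 8 code points.

8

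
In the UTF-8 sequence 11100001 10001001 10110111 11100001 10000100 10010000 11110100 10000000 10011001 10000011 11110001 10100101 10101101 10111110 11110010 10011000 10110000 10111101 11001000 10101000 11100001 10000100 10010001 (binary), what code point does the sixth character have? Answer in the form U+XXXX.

Offset 0: leading byte 0xE1 = 11100001 → 3-byte char #1 = E1 89 B7.
Offset 3: leading byte 0xE1 = 11100001 → 3-byte char #2 = E1 84 90.
Offset 6: leading byte 0xF4 = 11110100 → 4-byte char #3 = F4 80 99 83.
Offset 10: leading byte 0xF1 = 11110001 → 4-byte char #4 = F1 A5 AD BE.
Offset 14: leading byte 0xF2 = 11110010 → 4-byte char #5 = F2 98 B0 BD.
Offset 18: leading byte 0xC8 = 11001000 → 2-byte char #6 = C8 A8.
Leading byte 0xC8 = 11001000 matches 110xxxxx → 2-byte sequence.
Byte 1: 0xC8 = 11001000, payload 01000 (5 bits).
Byte 2: 0xA8 = 10101000 (10xxxxxx ✓), payload 101000.
Concatenate: 01000101000 = 0x228 (11 bits → U+0228).

U+0228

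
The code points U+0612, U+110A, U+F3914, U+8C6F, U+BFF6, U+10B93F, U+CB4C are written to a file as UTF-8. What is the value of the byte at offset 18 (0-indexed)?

0xBF

U+0612 → 2-byte form D8 92 at offsets 0–1.
U+110A → 3-byte form E1 84 8A at offsets 2–4.
U+F3914 → 4-byte form F3 B3 A4 94 at offsets 5–8.
U+8C6F → 3-byte form E8 B1 AF at offsets 9–11.
U+BFF6 → 3-byte form EB BF B6 at offsets 12–14.
U+10B93F → 4-byte form F4 8B A4 BF at offsets 15–18.
Offset 18 falls in char 6's range; it's byte 4 of F4 8B A4 BF = 0xBF.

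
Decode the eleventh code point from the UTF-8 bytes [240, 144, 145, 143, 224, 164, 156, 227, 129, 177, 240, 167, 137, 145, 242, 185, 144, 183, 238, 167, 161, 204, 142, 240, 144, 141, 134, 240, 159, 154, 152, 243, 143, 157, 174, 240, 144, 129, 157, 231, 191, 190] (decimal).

Offset 0: leading byte 0xF0 = 11110000 → 4-byte char #1 = F0 90 91 8F.
Offset 4: leading byte 0xE0 = 11100000 → 3-byte char #2 = E0 A4 9C.
Offset 7: leading byte 0xE3 = 11100011 → 3-byte char #3 = E3 81 B1.
Offset 10: leading byte 0xF0 = 11110000 → 4-byte char #4 = F0 A7 89 91.
Offset 14: leading byte 0xF2 = 11110010 → 4-byte char #5 = F2 B9 90 B7.
Offset 18: leading byte 0xEE = 11101110 → 3-byte char #6 = EE A7 A1.
Offset 21: leading byte 0xCC = 11001100 → 2-byte char #7 = CC 8E.
Offset 23: leading byte 0xF0 = 11110000 → 4-byte char #8 = F0 90 8D 86.
Offset 27: leading byte 0xF0 = 11110000 → 4-byte char #9 = F0 9F 9A 98.
Offset 31: leading byte 0xF3 = 11110011 → 4-byte char #10 = F3 8F 9D AE.
Offset 35: leading byte 0xF0 = 11110000 → 4-byte char #11 = F0 90 81 9D.
Leading byte 0xF0 = 11110000 matches 11110xxx → 4-byte sequence.
Byte 1: 0xF0 = 11110000, payload 000 (3 bits).
Byte 2: 0x90 = 10010000 (10xxxxxx ✓), payload 010000.
Byte 3: 0x81 = 10000001 (10xxxxxx ✓), payload 000001.
Byte 4: 0x9D = 10011101 (10xxxxxx ✓), payload 011101.
Concatenate: 000010000000001011101 = 0x1005D (21 bits → U+1005D).

U+1005D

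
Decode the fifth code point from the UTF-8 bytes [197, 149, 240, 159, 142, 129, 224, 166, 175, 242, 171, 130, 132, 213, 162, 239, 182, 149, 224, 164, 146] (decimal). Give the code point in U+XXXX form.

Offset 0: leading byte 0xC5 = 11000101 → 2-byte char #1 = C5 95.
Offset 2: leading byte 0xF0 = 11110000 → 4-byte char #2 = F0 9F 8E 81.
Offset 6: leading byte 0xE0 = 11100000 → 3-byte char #3 = E0 A6 AF.
Offset 9: leading byte 0xF2 = 11110010 → 4-byte char #4 = F2 AB 82 84.
Offset 13: leading byte 0xD5 = 11010101 → 2-byte char #5 = D5 A2.
Leading byte 0xD5 = 11010101 matches 110xxxxx → 2-byte sequence.
Byte 1: 0xD5 = 11010101, payload 10101 (5 bits).
Byte 2: 0xA2 = 10100010 (10xxxxxx ✓), payload 100010.
Concatenate: 10101100010 = 0x562 (11 bits → U+0562).

U+0562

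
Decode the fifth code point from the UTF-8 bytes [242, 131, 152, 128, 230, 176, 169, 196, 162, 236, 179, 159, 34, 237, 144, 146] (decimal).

Offset 0: leading byte 0xF2 = 11110010 → 4-byte char #1 = F2 83 98 80.
Offset 4: leading byte 0xE6 = 11100110 → 3-byte char #2 = E6 B0 A9.
Offset 7: leading byte 0xC4 = 11000100 → 2-byte char #3 = C4 A2.
Offset 9: leading byte 0xEC = 11101100 → 3-byte char #4 = EC B3 9F.
Offset 12: leading byte 0x22 = 00100010 → 1-byte char #5 = 22.
Leading byte 0x22 = 00100010 matches 0xxxxxxx → 1-byte sequence.
Byte 1: 0x22 = 00100010, payload 0100010 (7 bits).
Concatenate: 0100010 = 0x22 (7 bits → U+0022).

U+0022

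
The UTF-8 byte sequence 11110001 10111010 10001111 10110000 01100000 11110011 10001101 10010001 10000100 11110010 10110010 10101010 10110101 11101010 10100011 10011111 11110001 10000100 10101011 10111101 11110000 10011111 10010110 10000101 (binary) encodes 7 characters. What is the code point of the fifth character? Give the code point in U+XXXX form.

U+A8DF

Offset 0: leading byte 0xF1 = 11110001 → 4-byte char #1 = F1 BA 8F B0.
Offset 4: leading byte 0x60 = 01100000 → 1-byte char #2 = 60.
Offset 5: leading byte 0xF3 = 11110011 → 4-byte char #3 = F3 8D 91 84.
Offset 9: leading byte 0xF2 = 11110010 → 4-byte char #4 = F2 B2 AA B5.
Offset 13: leading byte 0xEA = 11101010 → 3-byte char #5 = EA A3 9F.
Leading byte 0xEA = 11101010 matches 1110xxxx → 3-byte sequence.
Byte 1: 0xEA = 11101010, payload 1010 (4 bits).
Byte 2: 0xA3 = 10100011 (10xxxxxx ✓), payload 100011.
Byte 3: 0x9F = 10011111 (10xxxxxx ✓), payload 011111.
Concatenate: 1010100011011111 = 0xA8DF (16 bits → U+A8DF).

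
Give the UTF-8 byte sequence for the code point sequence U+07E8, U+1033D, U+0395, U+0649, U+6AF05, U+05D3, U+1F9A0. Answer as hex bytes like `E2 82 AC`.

DF A8 F0 90 8C BD CE 95 D9 89 F1 AA BC 85 D7 93 F0 9F A6 A0

U+07E8: 2-byte form → DF A8.
U+1033D: 4-byte form → F0 90 8C BD.
U+0395: 2-byte form → CE 95.
U+0649: 2-byte form → D9 89.
U+6AF05: 4-byte form → F1 AA BC 85.
U+05D3: 2-byte form → D7 93.
U+1F9A0: 4-byte form → F0 9F A6 A0.
Concatenated (20 bytes): DF A8 F0 90 8C BD CE 95 D9 89 F1 AA BC 85 D7 93 F0 9F A6 A0.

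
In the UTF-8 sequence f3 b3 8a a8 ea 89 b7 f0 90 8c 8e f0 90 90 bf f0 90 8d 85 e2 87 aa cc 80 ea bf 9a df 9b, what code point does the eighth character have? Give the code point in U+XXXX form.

U+AFDA

Offset 0: leading byte 0xF3 = 11110011 → 4-byte char #1 = F3 B3 8A A8.
Offset 4: leading byte 0xEA = 11101010 → 3-byte char #2 = EA 89 B7.
Offset 7: leading byte 0xF0 = 11110000 → 4-byte char #3 = F0 90 8C 8E.
Offset 11: leading byte 0xF0 = 11110000 → 4-byte char #4 = F0 90 90 BF.
Offset 15: leading byte 0xF0 = 11110000 → 4-byte char #5 = F0 90 8D 85.
Offset 19: leading byte 0xE2 = 11100010 → 3-byte char #6 = E2 87 AA.
Offset 22: leading byte 0xCC = 11001100 → 2-byte char #7 = CC 80.
Offset 24: leading byte 0xEA = 11101010 → 3-byte char #8 = EA BF 9A.
Leading byte 0xEA = 11101010 matches 1110xxxx → 3-byte sequence.
Byte 1: 0xEA = 11101010, payload 1010 (4 bits).
Byte 2: 0xBF = 10111111 (10xxxxxx ✓), payload 111111.
Byte 3: 0x9A = 10011010 (10xxxxxx ✓), payload 011010.
Concatenate: 1010111111011010 = 0xAFDA (16 bits → U+AFDA).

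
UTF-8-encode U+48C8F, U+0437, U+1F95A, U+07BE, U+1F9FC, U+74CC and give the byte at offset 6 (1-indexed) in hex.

1-indexed offset 6 is 0-indexed offset 5.
U+48C8F → 4-byte form F1 88 B2 8F at offsets 0–3.
U+0437 → 2-byte form D0 B7 at offsets 4–5.
Offset 5 falls in char 2's range; it's byte 2 of D0 B7 = 0xB7.

0xB7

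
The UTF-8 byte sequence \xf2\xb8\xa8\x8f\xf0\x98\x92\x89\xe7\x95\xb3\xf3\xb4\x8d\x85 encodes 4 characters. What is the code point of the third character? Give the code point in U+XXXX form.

Offset 0: leading byte 0xF2 = 11110010 → 4-byte char #1 = F2 B8 A8 8F.
Offset 4: leading byte 0xF0 = 11110000 → 4-byte char #2 = F0 98 92 89.
Offset 8: leading byte 0xE7 = 11100111 → 3-byte char #3 = E7 95 B3.
Leading byte 0xE7 = 11100111 matches 1110xxxx → 3-byte sequence.
Byte 1: 0xE7 = 11100111, payload 0111 (4 bits).
Byte 2: 0x95 = 10010101 (10xxxxxx ✓), payload 010101.
Byte 3: 0xB3 = 10110011 (10xxxxxx ✓), payload 110011.
Concatenate: 0111010101110011 = 0x7573 (16 bits → U+7573).

U+7573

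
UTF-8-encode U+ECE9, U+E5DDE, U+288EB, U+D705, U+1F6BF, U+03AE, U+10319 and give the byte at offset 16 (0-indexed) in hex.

0x9A

U+ECE9 → 3-byte form EE B3 A9 at offsets 0–2.
U+E5DDE → 4-byte form F3 A5 B7 9E at offsets 3–6.
U+288EB → 4-byte form F0 A8 A3 AB at offsets 7–10.
U+D705 → 3-byte form ED 9C 85 at offsets 11–13.
U+1F6BF → 4-byte form F0 9F 9A BF at offsets 14–17.
Offset 16 falls in char 5's range; it's byte 3 of F0 9F 9A BF = 0x9A.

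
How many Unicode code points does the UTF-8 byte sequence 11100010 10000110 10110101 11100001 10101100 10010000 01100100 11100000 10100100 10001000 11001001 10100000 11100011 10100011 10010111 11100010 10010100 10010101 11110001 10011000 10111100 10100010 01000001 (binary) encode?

Byte at offset 0: 0xE2 = 11100010 → 3-byte char (#1). Advance 3.
Byte at offset 3: 0xE1 = 11100001 → 3-byte char (#2). Advance 3.
Byte at offset 6: 0x64 = 01100100 → 1-byte char (#3). Advance 1.
Byte at offset 7: 0xE0 = 11100000 → 3-byte char (#4). Advance 3.
Byte at offset 10: 0xC9 = 11001001 → 2-byte char (#5). Advance 2.
Byte at offset 12: 0xE3 = 11100011 → 3-byte char (#6). Advance 3.
Byte at offset 15: 0xE2 = 11100010 → 3-byte char (#7). Advance 3.
Byte at offset 18: 0xF1 = 11110001 → 4-byte char (#8). Advance 4.
Byte at offset 22: 0x41 = 01000001 → 1-byte char (#9). Advance 1.
Reached end at offset 23 after 9 code points.

9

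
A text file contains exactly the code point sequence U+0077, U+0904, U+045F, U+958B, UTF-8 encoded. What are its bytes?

77 E0 A4 84 D1 9F E9 96 8B

U+0077: 1-byte form → 77.
U+0904: 3-byte form → E0 A4 84.
U+045F: 2-byte form → D1 9F.
U+958B: 3-byte form → E9 96 8B.
Concatenated (9 bytes): 77 E0 A4 84 D1 9F E9 96 8B.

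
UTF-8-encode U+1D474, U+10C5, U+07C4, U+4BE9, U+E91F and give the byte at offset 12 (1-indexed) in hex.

1-indexed offset 12 is 0-indexed offset 11.
U+1D474 → 4-byte form F0 9D 91 B4 at offsets 0–3.
U+10C5 → 3-byte form E1 83 85 at offsets 4–6.
U+07C4 → 2-byte form DF 84 at offsets 7–8.
U+4BE9 → 3-byte form E4 AF A9 at offsets 9–11.
Offset 11 falls in char 4's range; it's byte 3 of E4 AF A9 = 0xA9.

0xA9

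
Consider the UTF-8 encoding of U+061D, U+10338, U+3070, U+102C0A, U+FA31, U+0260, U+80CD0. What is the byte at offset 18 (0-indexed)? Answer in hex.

U+061D → 2-byte form D8 9D at offsets 0–1.
U+10338 → 4-byte form F0 90 8C B8 at offsets 2–5.
U+3070 → 3-byte form E3 81 B0 at offsets 6–8.
U+102C0A → 4-byte form F4 82 B0 8A at offsets 9–12.
U+FA31 → 3-byte form EF A8 B1 at offsets 13–15.
U+0260 → 2-byte form C9 A0 at offsets 16–17.
U+80CD0 → 4-byte form F2 80 B3 90 at offsets 18–21.
Offset 18 falls in char 7's range; it's byte 1 of F2 80 B3 90 = 0xF2.

0xF2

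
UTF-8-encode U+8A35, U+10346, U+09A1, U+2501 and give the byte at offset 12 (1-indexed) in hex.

1-indexed offset 12 is 0-indexed offset 11.
U+8A35 → 3-byte form E8 A8 B5 at offsets 0–2.
U+10346 → 4-byte form F0 90 8D 86 at offsets 3–6.
U+09A1 → 3-byte form E0 A6 A1 at offsets 7–9.
U+2501 → 3-byte form E2 94 81 at offsets 10–12.
Offset 11 falls in char 4's range; it's byte 2 of E2 94 81 = 0x94.

0x94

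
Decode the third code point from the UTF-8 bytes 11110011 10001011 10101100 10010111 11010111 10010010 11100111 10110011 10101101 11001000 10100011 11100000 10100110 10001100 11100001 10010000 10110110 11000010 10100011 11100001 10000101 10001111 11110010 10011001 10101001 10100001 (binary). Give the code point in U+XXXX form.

U+7CED

Offset 0: leading byte 0xF3 = 11110011 → 4-byte char #1 = F3 8B AC 97.
Offset 4: leading byte 0xD7 = 11010111 → 2-byte char #2 = D7 92.
Offset 6: leading byte 0xE7 = 11100111 → 3-byte char #3 = E7 B3 AD.
Leading byte 0xE7 = 11100111 matches 1110xxxx → 3-byte sequence.
Byte 1: 0xE7 = 11100111, payload 0111 (4 bits).
Byte 2: 0xB3 = 10110011 (10xxxxxx ✓), payload 110011.
Byte 3: 0xAD = 10101101 (10xxxxxx ✓), payload 101101.
Concatenate: 0111110011101101 = 0x7CED (16 bits → U+7CED).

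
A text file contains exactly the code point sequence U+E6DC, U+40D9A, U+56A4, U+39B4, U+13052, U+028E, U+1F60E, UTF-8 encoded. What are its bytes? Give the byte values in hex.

EE 9B 9C F1 80 B6 9A E5 9A A4 E3 A6 B4 F0 93 81 92 CA 8E F0 9F 98 8E

U+E6DC: 3-byte form → EE 9B 9C.
U+40D9A: 4-byte form → F1 80 B6 9A.
U+56A4: 3-byte form → E5 9A A4.
U+39B4: 3-byte form → E3 A6 B4.
U+13052: 4-byte form → F0 93 81 92.
U+028E: 2-byte form → CA 8E.
U+1F60E: 4-byte form → F0 9F 98 8E.
Concatenated (23 bytes): EE 9B 9C F1 80 B6 9A E5 9A A4 E3 A6 B4 F0 93 81 92 CA 8E F0 9F 98 8E.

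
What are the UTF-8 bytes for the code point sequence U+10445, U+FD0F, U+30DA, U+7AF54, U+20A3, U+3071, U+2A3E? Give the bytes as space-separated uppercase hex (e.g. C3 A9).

F0 90 91 85 EF B4 8F E3 83 9A F1 BA BD 94 E2 82 A3 E3 81 B1 E2 A8 BE

U+10445: 4-byte form → F0 90 91 85.
U+FD0F: 3-byte form → EF B4 8F.
U+30DA: 3-byte form → E3 83 9A.
U+7AF54: 4-byte form → F1 BA BD 94.
U+20A3: 3-byte form → E2 82 A3.
U+3071: 3-byte form → E3 81 B1.
U+2A3E: 3-byte form → E2 A8 BE.
Concatenated (23 bytes): F0 90 91 85 EF B4 8F E3 83 9A F1 BA BD 94 E2 82 A3 E3 81 B1 E2 A8 BE.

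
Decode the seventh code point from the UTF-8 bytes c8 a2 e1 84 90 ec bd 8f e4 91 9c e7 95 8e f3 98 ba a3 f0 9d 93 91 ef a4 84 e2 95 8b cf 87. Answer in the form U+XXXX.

Offset 0: leading byte 0xC8 = 11001000 → 2-byte char #1 = C8 A2.
Offset 2: leading byte 0xE1 = 11100001 → 3-byte char #2 = E1 84 90.
Offset 5: leading byte 0xEC = 11101100 → 3-byte char #3 = EC BD 8F.
Offset 8: leading byte 0xE4 = 11100100 → 3-byte char #4 = E4 91 9C.
Offset 11: leading byte 0xE7 = 11100111 → 3-byte char #5 = E7 95 8E.
Offset 14: leading byte 0xF3 = 11110011 → 4-byte char #6 = F3 98 BA A3.
Offset 18: leading byte 0xF0 = 11110000 → 4-byte char #7 = F0 9D 93 91.
Leading byte 0xF0 = 11110000 matches 11110xxx → 4-byte sequence.
Byte 1: 0xF0 = 11110000, payload 000 (3 bits).
Byte 2: 0x9D = 10011101 (10xxxxxx ✓), payload 011101.
Byte 3: 0x93 = 10010011 (10xxxxxx ✓), payload 010011.
Byte 4: 0x91 = 10010001 (10xxxxxx ✓), payload 010001.
Concatenate: 000011101010011010001 = 0x1D4D1 (21 bits → U+1D4D1).

U+1D4D1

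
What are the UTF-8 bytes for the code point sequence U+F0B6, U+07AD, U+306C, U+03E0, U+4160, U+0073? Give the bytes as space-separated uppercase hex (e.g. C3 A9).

EF 82 B6 DE AD E3 81 AC CF A0 E4 85 A0 73

U+F0B6: 3-byte form → EF 82 B6.
U+07AD: 2-byte form → DE AD.
U+306C: 3-byte form → E3 81 AC.
U+03E0: 2-byte form → CF A0.
U+4160: 3-byte form → E4 85 A0.
U+0073: 1-byte form → 73.
Concatenated (14 bytes): EF 82 B6 DE AD E3 81 AC CF A0 E4 85 A0 73.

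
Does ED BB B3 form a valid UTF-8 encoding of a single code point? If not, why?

invalid (encodes a surrogate (U+D800–U+DFFF))

Structurally a 3-byte sequence; payload = 0xDEF3.
But 0xDEF3 is in U+D800–U+DFFF, the surrogate range. Surrogates are not Unicode scalar values and are forbidden in UTF-8.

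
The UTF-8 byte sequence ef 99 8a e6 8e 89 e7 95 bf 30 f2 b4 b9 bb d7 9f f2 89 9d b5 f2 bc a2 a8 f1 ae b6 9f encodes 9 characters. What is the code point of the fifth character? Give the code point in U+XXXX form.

U+B4E7B

Offset 0: leading byte 0xEF = 11101111 → 3-byte char #1 = EF 99 8A.
Offset 3: leading byte 0xE6 = 11100110 → 3-byte char #2 = E6 8E 89.
Offset 6: leading byte 0xE7 = 11100111 → 3-byte char #3 = E7 95 BF.
Offset 9: leading byte 0x30 = 00110000 → 1-byte char #4 = 30.
Offset 10: leading byte 0xF2 = 11110010 → 4-byte char #5 = F2 B4 B9 BB.
Leading byte 0xF2 = 11110010 matches 11110xxx → 4-byte sequence.
Byte 1: 0xF2 = 11110010, payload 010 (3 bits).
Byte 2: 0xB4 = 10110100 (10xxxxxx ✓), payload 110100.
Byte 3: 0xB9 = 10111001 (10xxxxxx ✓), payload 111001.
Byte 4: 0xBB = 10111011 (10xxxxxx ✓), payload 111011.
Concatenate: 010110100111001111011 = 0xB4E7B (21 bits → U+B4E7B).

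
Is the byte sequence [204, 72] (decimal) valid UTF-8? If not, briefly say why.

Leading byte 0xCC = 11001100 → 2-byte form.
Byte 2 is 0x48 = 01001000, which is not 10xxxxxx — expected a continuation byte.

invalid (non-continuation byte where continuation expected)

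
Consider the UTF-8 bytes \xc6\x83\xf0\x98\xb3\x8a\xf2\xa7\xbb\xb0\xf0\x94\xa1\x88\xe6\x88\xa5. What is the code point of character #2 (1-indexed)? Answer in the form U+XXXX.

Offset 0: leading byte 0xC6 = 11000110 → 2-byte char #1 = C6 83.
Offset 2: leading byte 0xF0 = 11110000 → 4-byte char #2 = F0 98 B3 8A.
Leading byte 0xF0 = 11110000 matches 11110xxx → 4-byte sequence.
Byte 1: 0xF0 = 11110000, payload 000 (3 bits).
Byte 2: 0x98 = 10011000 (10xxxxxx ✓), payload 011000.
Byte 3: 0xB3 = 10110011 (10xxxxxx ✓), payload 110011.
Byte 4: 0x8A = 10001010 (10xxxxxx ✓), payload 001010.
Concatenate: 000011000110011001010 = 0x18CCA (21 bits → U+18CCA).

U+18CCA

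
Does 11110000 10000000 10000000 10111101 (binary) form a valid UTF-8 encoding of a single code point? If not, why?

invalid (overlong encoding)

Leading byte 0xF0 = 11110000 → 4-byte form.
Continuation bytes all match 10xxxxxx. Payload decodes to 0x3D.
But 0x3D < 0x10000, the minimum for a 4-byte sequence — this is an overlong encoding.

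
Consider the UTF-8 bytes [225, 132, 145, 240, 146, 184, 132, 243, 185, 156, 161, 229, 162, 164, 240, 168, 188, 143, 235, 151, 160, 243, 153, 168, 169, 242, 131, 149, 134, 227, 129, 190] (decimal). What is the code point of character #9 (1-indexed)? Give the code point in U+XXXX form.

U+307E

Offset 0: leading byte 0xE1 = 11100001 → 3-byte char #1 = E1 84 91.
Offset 3: leading byte 0xF0 = 11110000 → 4-byte char #2 = F0 92 B8 84.
Offset 7: leading byte 0xF3 = 11110011 → 4-byte char #3 = F3 B9 9C A1.
Offset 11: leading byte 0xE5 = 11100101 → 3-byte char #4 = E5 A2 A4.
Offset 14: leading byte 0xF0 = 11110000 → 4-byte char #5 = F0 A8 BC 8F.
Offset 18: leading byte 0xEB = 11101011 → 3-byte char #6 = EB 97 A0.
Offset 21: leading byte 0xF3 = 11110011 → 4-byte char #7 = F3 99 A8 A9.
Offset 25: leading byte 0xF2 = 11110010 → 4-byte char #8 = F2 83 95 86.
Offset 29: leading byte 0xE3 = 11100011 → 3-byte char #9 = E3 81 BE.
Leading byte 0xE3 = 11100011 matches 1110xxxx → 3-byte sequence.
Byte 1: 0xE3 = 11100011, payload 0011 (4 bits).
Byte 2: 0x81 = 10000001 (10xxxxxx ✓), payload 000001.
Byte 3: 0xBE = 10111110 (10xxxxxx ✓), payload 111110.
Concatenate: 0011000001111110 = 0x307E (16 bits → U+307E).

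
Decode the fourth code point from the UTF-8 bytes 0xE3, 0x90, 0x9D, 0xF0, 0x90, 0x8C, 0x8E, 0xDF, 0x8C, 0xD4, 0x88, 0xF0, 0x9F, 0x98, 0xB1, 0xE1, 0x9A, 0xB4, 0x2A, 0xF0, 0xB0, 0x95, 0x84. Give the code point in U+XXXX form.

U+0508

Offset 0: leading byte 0xE3 = 11100011 → 3-byte char #1 = E3 90 9D.
Offset 3: leading byte 0xF0 = 11110000 → 4-byte char #2 = F0 90 8C 8E.
Offset 7: leading byte 0xDF = 11011111 → 2-byte char #3 = DF 8C.
Offset 9: leading byte 0xD4 = 11010100 → 2-byte char #4 = D4 88.
Leading byte 0xD4 = 11010100 matches 110xxxxx → 2-byte sequence.
Byte 1: 0xD4 = 11010100, payload 10100 (5 bits).
Byte 2: 0x88 = 10001000 (10xxxxxx ✓), payload 001000.
Concatenate: 10100001000 = 0x508 (11 bits → U+0508).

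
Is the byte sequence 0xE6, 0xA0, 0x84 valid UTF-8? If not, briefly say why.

valid

Leading byte 0xE6 = 11100110 → 3-byte form.
Continuation bytes 0xA0=10100000, 0x84=10000100 all match 10xxxxxx.
Decoded value 0x6804 is ≥ 0x800 (shortest form) and not a surrogate.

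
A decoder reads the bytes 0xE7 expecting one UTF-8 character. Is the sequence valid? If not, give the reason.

invalid (sequence truncated)

Leading byte 0xE7 = 11100111 → 3-byte form, but only 1 byte is present.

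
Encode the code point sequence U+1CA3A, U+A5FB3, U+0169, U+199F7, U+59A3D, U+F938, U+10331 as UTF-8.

F0 9C A8 BA F2 A5 BE B3 C5 A9 F0 99 A7 B7 F1 99 A8 BD EF A4 B8 F0 90 8C B1

U+1CA3A: 4-byte form → F0 9C A8 BA.
U+A5FB3: 4-byte form → F2 A5 BE B3.
U+0169: 2-byte form → C5 A9.
U+199F7: 4-byte form → F0 99 A7 B7.
U+59A3D: 4-byte form → F1 99 A8 BD.
U+F938: 3-byte form → EF A4 B8.
U+10331: 4-byte form → F0 90 8C B1.
Concatenated (25 bytes): F0 9C A8 BA F2 A5 BE B3 C5 A9 F0 99 A7 B7 F1 99 A8 BD EF A4 B8 F0 90 8C B1.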